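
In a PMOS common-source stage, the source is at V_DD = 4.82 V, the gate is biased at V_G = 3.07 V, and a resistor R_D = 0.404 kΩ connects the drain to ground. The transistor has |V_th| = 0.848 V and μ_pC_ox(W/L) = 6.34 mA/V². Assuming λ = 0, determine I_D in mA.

I_D = 2.58 mA

V_SG = V_DD − V_G = 4.82 − 3.07 = 1.75 V, so V_ov = 1.75 − 0.848 = 0.902 V.
Assume saturation: I_D = ½ k_p V_ov² = 0.5 × 6.34 × 0.902² = 2.58 mA, giving V_SD = V_DD − I_D R_D = 4.82 − 2.58 × 0.404 = 3.78 V.
V_SD = 3.78 V ≥ V_ov = 0.902 V, confirming saturation.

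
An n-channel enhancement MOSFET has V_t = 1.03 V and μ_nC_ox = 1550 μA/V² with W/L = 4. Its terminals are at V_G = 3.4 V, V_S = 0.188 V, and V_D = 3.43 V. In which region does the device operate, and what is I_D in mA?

V_GS = V_G − V_S = 3.4 − 0.188 = 3.21 V; V_DS = V_D − V_S = 3.43 − 0.188 = 3.24 V.
k_n = μ_nC_ox · (W/L) = 6.2 mA/V².
V_ov = V_GS − V_t = 3.21 − 1.03 = 2.18 V.
Since V_DS = 3.24 V ≥ V_ov = 2.18 V, the device is in saturation.
I_D = ½ k_n V_ov² = 0.5 × 6.2 × 2.18² = 14.8 mA.

Saturation; I_D = 14.8 mA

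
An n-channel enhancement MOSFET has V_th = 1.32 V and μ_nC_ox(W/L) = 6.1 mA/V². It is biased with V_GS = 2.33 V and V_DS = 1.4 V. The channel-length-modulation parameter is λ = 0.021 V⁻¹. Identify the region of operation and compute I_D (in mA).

V_ov = V_GS − V_th = 2.33 − 1.32 = 1.01 V.
Since V_DS = 1.4 V ≥ V_ov = 1.01 V, the device is in saturation.
I_D = ½ k_n V_ov² (1 + λ V_DS) = 0.5 × 6.1 × 1.01² × (1 + 0.021 × 1.4) = 3.2 mA.

Saturation; I_D = 3.20 mA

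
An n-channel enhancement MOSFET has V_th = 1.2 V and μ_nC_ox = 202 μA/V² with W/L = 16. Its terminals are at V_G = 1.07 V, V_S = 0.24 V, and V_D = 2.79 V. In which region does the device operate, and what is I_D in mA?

V_GS = V_G − V_S = 1.07 − 0.24 = 0.83 V; V_DS = V_D − V_S = 2.79 − 0.24 = 2.55 V.
V_GS = 0.83 V < V_th = 1.2 V, so the transistor is in cutoff.

Cutoff; I_D = 0 mA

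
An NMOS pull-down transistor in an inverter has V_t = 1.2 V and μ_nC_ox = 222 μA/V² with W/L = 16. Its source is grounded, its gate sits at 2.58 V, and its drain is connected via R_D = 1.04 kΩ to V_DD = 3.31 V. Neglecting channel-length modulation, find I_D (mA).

V_GS = V_G = 2.58 V, so V_ov = 2.58 − 1.2 = 1.38 V.
k_n = μ_nC_ox · (W/L) = 3.552 mA/V².
Assume saturation: I_D = ½ k_n V_ov² = 0.5 × 3.552 × 1.38² = 3.38 mA, giving V_DS = V_DD − I_D R_D = 3.31 − 3.38 × 1.04 = -0.208 V.
But -0.208 V < V_ov = 1.38 V, so the device is actually in triode.
In triode I_D = k_n[V_ov V_DS − ½ V_DS²] and I_D = (V_DD − V_DS)/R_D. Equating: 1.85 V_DS² − 6.098 V_DS + 3.31 = 0, giving V_DS = 0.685 V (the root below V_ov).
I_D = (3.31 − 0.685) / 1.04 = 2.52 mA.

I_D = 2.52 mA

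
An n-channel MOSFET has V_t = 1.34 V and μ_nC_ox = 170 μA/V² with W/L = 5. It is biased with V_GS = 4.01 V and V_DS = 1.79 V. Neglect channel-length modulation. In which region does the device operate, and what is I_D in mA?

k_n = μ_nC_ox · (W/L) = 0.85 mA/V².
V_ov = V_GS − V_t = 4.01 − 1.34 = 2.67 V.
Since V_DS = 1.79 V < V_ov = 2.67 V, the device is in the triode region.
I_D = k_n [V_ov · V_DS − ½ V_DS²] = 0.85 × [2.67 × 1.79 − 0.5 × 1.79²] = 2.7 mA.

Triode; I_D = 2.70 mA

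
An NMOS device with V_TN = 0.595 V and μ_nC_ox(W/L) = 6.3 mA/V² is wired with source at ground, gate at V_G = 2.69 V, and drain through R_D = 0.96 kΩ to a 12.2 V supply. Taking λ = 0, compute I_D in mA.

V_GS = V_G = 2.69 V, so V_ov = 2.69 − 0.595 = 2.09 V.
Assume saturation: I_D = ½ k_n V_ov² = 0.5 × 6.3 × 2.09² = 13.8 mA, giving V_DS = V_DD − I_D R_D = 12.2 − 13.8 × 0.96 = -1.07 V.
But -1.07 V < V_ov = 2.09 V, so the device is actually in triode.
In triode I_D = k_n[V_ov V_DS − ½ V_DS²] and I_D = (V_DD − V_DS)/R_D. Equating: 3.02 V_DS² − 13.67 V_DS + 12.2 = 0, giving V_DS = 1.22 V (the root below V_ov).
I_D = (12.2 − 1.22) / 0.96 = 11.4 mA.

I_D = 11.4 mA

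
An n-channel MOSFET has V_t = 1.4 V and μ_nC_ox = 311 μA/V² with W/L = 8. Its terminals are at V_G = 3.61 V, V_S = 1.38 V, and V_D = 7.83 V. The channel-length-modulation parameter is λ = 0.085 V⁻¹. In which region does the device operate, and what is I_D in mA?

Saturation; I_D = 1.33 mA

V_GS = V_G − V_S = 3.61 − 1.38 = 2.23 V; V_DS = V_D − V_S = 7.83 − 1.38 = 6.45 V.
k_n = μ_nC_ox · (W/L) = 2.488 mA/V².
V_ov = V_GS − V_t = 2.23 − 1.4 = 0.83 V.
Since V_DS = 6.45 V ≥ V_ov = 0.83 V, the device is in saturation.
I_D = ½ k_n V_ov² (1 + λ V_DS) = 0.5 × 2.488 × 0.83² × (1 + 0.085 × 6.45) = 1.33 mA.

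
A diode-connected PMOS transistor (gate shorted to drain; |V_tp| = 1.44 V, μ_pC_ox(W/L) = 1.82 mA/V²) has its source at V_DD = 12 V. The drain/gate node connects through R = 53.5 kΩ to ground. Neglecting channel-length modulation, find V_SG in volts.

V_SG = 1.90 V

With gate tied to drain, V_SG = V_SD ≥ V_SG − |V_tp|, so the device is in saturation.
KCL at the drain: ½ k_p (V_SG − |V_tp|)² = (V_DD − V_SG)/R.
Let x = V_SG − 1.44. Then 48.7 x² + x − 10.56 = 0, giving x = 0.456 V (positive root), so V_SG = 1.9 V.
I_D = (V_DD − V_SG)/R = (12 − 1.9) / 53.5 = 0.189 mA.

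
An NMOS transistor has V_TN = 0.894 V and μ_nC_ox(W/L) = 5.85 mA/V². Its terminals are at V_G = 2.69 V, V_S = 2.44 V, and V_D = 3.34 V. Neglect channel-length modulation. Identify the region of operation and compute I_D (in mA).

Cutoff; I_D = 0 mA

V_GS = V_G − V_S = 2.69 − 2.44 = 0.25 V; V_DS = V_D − V_S = 3.34 − 2.44 = 0.9 V.
V_GS = 0.25 V < V_TN = 0.894 V, so the transistor is in cutoff.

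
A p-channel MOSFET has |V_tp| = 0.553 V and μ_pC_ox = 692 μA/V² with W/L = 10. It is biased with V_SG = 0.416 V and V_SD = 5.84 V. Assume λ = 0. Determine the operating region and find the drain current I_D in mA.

Cutoff; I_D = 0 mA

V_SG = 0.416 V < |V_tp| = 0.553 V, so the transistor is in cutoff.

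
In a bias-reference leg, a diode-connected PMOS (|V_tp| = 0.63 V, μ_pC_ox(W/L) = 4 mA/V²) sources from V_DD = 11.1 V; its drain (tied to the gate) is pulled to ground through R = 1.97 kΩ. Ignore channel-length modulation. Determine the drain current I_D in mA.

I_D = 4.55 mA

With gate tied to drain, V_SG = V_SD ≥ V_SG − |V_tp|, so the device is in saturation.
KCL at the drain: ½ k_p (V_SG − |V_tp|)² = (V_DD − V_SG)/R.
Let x = V_SG − 0.63. Then 3.94 x² + x − 10.47 = 0, giving x = 1.51 V (positive root), so V_SG = 2.14 V.
I_D = (V_DD − V_SG)/R = (11.1 − 2.14) / 1.97 = 4.55 mA.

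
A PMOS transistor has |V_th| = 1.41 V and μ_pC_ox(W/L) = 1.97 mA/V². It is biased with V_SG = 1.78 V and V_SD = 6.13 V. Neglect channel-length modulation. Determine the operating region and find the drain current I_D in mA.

Saturation; I_D = 0.135 mA

V_ov = V_SG − |V_th| = 1.78 − 1.41 = 0.37 V.
Since V_SD = 6.13 V ≥ V_ov = 0.37 V, the device is in saturation.
I_D = ½ k_p V_ov² = 0.5 × 1.97 × 0.37² = 0.135 mA.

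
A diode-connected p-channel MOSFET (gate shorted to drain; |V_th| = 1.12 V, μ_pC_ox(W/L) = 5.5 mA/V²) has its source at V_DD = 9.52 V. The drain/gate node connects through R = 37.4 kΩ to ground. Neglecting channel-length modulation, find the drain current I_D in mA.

I_D = 0.217 mA

With gate tied to drain, V_SG = V_SD ≥ V_SG − |V_th|, so the device is in saturation.
KCL at the drain: ½ k_p (V_SG − |V_th|)² = (V_DD − V_SG)/R.
Let x = V_SG − 1.12. Then 103 x² + x − 8.4 = 0, giving x = 0.281 V (positive root), so V_SG = 1.4 V.
I_D = (V_DD − V_SG)/R = (9.52 − 1.4) / 37.4 = 0.217 mA.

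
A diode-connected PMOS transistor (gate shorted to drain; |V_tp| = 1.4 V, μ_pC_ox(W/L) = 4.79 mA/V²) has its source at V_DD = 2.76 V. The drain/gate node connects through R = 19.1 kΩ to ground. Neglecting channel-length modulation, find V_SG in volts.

With gate tied to drain, V_SG = V_SD ≥ V_SG − |V_tp|, so the device is in saturation.
KCL at the drain: ½ k_p (V_SG − |V_tp|)² = (V_DD − V_SG)/R.
Let x = V_SG − 1.4. Then 45.7 x² + x − 1.36 = 0, giving x = 0.162 V (positive root), so V_SG = 1.56 V.
I_D = (V_DD − V_SG)/R = (2.76 − 1.56) / 19.1 = 0.0627 mA.

V_SG = 1.56 V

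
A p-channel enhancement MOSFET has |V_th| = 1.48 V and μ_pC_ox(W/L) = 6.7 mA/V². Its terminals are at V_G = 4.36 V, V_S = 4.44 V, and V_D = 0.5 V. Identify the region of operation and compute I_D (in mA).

Cutoff; I_D = 0 mA

V_SG = V_S − V_G = 4.44 − 4.36 = 0.08 V; V_SD = V_S − V_D = 4.44 − 0.5 = 3.94 V.
V_SG = 0.08 V < |V_th| = 1.48 V, so the transistor is in cutoff.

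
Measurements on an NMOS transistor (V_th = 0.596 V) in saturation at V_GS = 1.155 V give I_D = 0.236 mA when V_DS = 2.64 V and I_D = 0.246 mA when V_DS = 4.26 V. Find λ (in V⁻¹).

With V_GS fixed, I_D ∝ (1 + λ V_DS) in saturation, so I_D2/I_D1 = (1 + λ V_DS2)/(1 + λ V_DS1).
0.246/0.236 = 1.042 = (1 + 4.26 λ)/(1 + 2.64 λ).
Solving: λ (I_D1 V_DS2 − I_D2 V_DS1) = I_D2 − I_D1, so λ = (0.246 − 0.236) / (0.236 × 4.26 − 0.246 × 2.64) = 0.01 / 0.356 = 0.0281 V⁻¹.

λ = 0.0281 V⁻¹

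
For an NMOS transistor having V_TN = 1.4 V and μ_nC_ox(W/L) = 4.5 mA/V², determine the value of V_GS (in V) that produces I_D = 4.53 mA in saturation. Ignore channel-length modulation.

V_GS = 2.82 V

In saturation I_D = ½ k_n (V_GS − V_TN)², so V_GS − V_TN = √(2 I_D / k_n) = √(2 × 4.53 / 4.5) = 1.42 V.
V_GS = 1.4 + 1.42 = 2.82 V.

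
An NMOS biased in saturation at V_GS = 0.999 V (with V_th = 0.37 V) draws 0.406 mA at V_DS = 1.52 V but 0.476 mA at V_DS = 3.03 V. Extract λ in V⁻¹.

With V_GS fixed, I_D ∝ (1 + λ V_DS) in saturation, so I_D2/I_D1 = (1 + λ V_DS2)/(1 + λ V_DS1).
0.476/0.406 = 1.172 = (1 + 3.03 λ)/(1 + 1.52 λ).
Solving: λ (I_D1 V_DS2 − I_D2 V_DS1) = I_D2 − I_D1, so λ = (0.476 − 0.406) / (0.406 × 3.03 − 0.476 × 1.52) = 0.07 / 0.507 = 0.138 V⁻¹.

λ = 0.138 V⁻¹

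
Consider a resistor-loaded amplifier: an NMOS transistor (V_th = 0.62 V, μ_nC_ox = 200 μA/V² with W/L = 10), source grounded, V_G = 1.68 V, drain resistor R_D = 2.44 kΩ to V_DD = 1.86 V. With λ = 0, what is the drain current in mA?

V_GS = V_G = 1.68 V, so V_ov = 1.68 − 0.62 = 1.06 V.
k_n = μ_nC_ox · (W/L) = 2 mA/V².
Assume saturation: I_D = ½ k_n V_ov² = 0.5 × 2 × 1.06² = 1.12 mA, giving V_DS = V_DD − I_D R_D = 1.86 − 1.12 × 2.44 = -0.882 V.
But -0.882 V < V_ov = 1.06 V, so the device is actually in triode.
In triode I_D = k_n[V_ov V_DS − ½ V_DS²] and I_D = (V_DD − V_DS)/R_D. Equating: 2.44 V_DS² − 6.173 V_DS + 1.86 = 0, giving V_DS = 0.35 V (the root below V_ov).
I_D = (1.86 − 0.35) / 2.44 = 0.619 mA.

I_D = 0.619 mA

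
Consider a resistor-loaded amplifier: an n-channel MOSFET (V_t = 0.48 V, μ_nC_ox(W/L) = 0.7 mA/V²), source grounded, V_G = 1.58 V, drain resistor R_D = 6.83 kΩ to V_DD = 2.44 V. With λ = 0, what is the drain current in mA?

V_GS = V_G = 1.58 V, so V_ov = 1.58 − 0.48 = 1.1 V.
Assume saturation: I_D = ½ k_n V_ov² = 0.5 × 0.7 × 1.1² = 0.424 mA, giving V_DS = V_DD − I_D R_D = 2.44 − 0.424 × 6.83 = -0.453 V.
But -0.453 V < V_ov = 1.1 V, so the device is actually in triode.
In triode I_D = k_n[V_ov V_DS − ½ V_DS²] and I_D = (V_DD − V_DS)/R_D. Equating: 2.39 V_DS² − 6.259 V_DS + 2.44 = 0, giving V_DS = 0.477 V (the root below V_ov).
I_D = (2.44 − 0.477) / 6.83 = 0.287 mA.

I_D = 0.287 mA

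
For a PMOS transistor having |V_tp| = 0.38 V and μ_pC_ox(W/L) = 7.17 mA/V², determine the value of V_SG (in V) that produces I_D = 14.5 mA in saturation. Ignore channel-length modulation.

V_SG = 2.39 V

In saturation I_D = ½ k_p (V_SG − |V_tp|)², so V_SG − |V_tp| = √(2 I_D / k_p) = √(2 × 14.5 / 7.17) = 2.01 V.
V_SG = 0.38 + 2.01 = 2.39 V.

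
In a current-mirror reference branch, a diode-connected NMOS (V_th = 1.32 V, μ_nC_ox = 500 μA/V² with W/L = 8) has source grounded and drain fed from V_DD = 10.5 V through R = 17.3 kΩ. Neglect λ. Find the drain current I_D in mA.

I_D = 0.502 mA

With gate tied to drain, V_GS = V_DS ≥ V_GS − V_th, so the device is in saturation.
k_n = μ_nC_ox · (W/L) = 4 mA/V².
KCL at the drain: ½ k_n (V_GS − V_th)² = (V_DD − V_GS)/R.
Let x = V_GS − 1.32. Then 34.6 x² + x − 9.18 = 0, giving x = 0.501 V (positive root), so V_GS = 1.82 V.
I_D = (V_DD − V_GS)/R = (10.5 − 1.82) / 17.3 = 0.502 mA.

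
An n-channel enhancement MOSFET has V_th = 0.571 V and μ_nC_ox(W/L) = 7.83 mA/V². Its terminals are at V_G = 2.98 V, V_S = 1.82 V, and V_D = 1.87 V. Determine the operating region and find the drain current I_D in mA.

V_GS = V_G − V_S = 2.98 − 1.82 = 1.16 V; V_DS = V_D − V_S = 1.87 − 1.82 = 0.05 V.
V_ov = V_GS − V_th = 1.16 − 0.571 = 0.589 V.
Since V_DS = 0.05 V < V_ov = 0.589 V, the device is in the triode region.
I_D = k_n [V_ov · V_DS − ½ V_DS²] = 7.83 × [0.589 × 0.05 − 0.5 × 0.05²] = 0.221 mA.

Triode; I_D = 0.221 mA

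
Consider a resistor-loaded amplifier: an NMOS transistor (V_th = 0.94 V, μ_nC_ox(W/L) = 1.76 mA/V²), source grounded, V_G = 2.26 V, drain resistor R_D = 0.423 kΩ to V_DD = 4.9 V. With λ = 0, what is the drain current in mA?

V_GS = V_G = 2.26 V, so V_ov = 2.26 − 0.94 = 1.32 V.
Assume saturation: I_D = ½ k_n V_ov² = 0.5 × 1.76 × 1.32² = 1.53 mA, giving V_DS = V_DD − I_D R_D = 4.9 − 1.53 × 0.423 = 4.25 V.
V_DS = 4.25 V ≥ V_ov = 1.32 V, confirming saturation.

I_D = 1.53 mA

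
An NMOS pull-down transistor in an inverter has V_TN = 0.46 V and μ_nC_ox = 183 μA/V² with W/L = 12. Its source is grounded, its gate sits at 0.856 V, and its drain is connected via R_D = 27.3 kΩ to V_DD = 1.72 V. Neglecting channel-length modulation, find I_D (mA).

V_GS = V_G = 0.856 V, so V_ov = 0.856 − 0.46 = 0.396 V.
k_n = μ_nC_ox · (W/L) = 2.196 mA/V².
Assume saturation: I_D = ½ k_n V_ov² = 0.5 × 2.196 × 0.396² = 0.172 mA, giving V_DS = V_DD − I_D R_D = 1.72 − 0.172 × 27.3 = -2.98 V.
But -2.98 V < V_ov = 0.396 V, so the device is actually in triode.
In triode I_D = k_n[V_ov V_DS − ½ V_DS²] and I_D = (V_DD − V_DS)/R_D. Equating: 30 V_DS² − 24.74 V_DS + 1.72 = 0, giving V_DS = 0.0766 V (the root below V_ov).
I_D = (1.72 − 0.0766) / 27.3 = 0.0602 mA.

I_D = 0.0602 mA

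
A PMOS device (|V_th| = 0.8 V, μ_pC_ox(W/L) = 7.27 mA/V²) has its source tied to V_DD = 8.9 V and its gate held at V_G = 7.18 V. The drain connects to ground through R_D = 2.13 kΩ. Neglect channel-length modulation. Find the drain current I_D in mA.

V_SG = V_DD − V_G = 8.9 − 7.18 = 1.72 V, so V_ov = 1.72 − 0.8 = 0.92 V.
Assume saturation: I_D = ½ k_p V_ov² = 0.5 × 7.27 × 0.92² = 3.08 mA, giving V_SD = V_DD − I_D R_D = 8.9 − 3.08 × 2.13 = 2.35 V.
V_SD = 2.35 V ≥ V_ov = 0.92 V, confirming saturation.

I_D = 3.08 mA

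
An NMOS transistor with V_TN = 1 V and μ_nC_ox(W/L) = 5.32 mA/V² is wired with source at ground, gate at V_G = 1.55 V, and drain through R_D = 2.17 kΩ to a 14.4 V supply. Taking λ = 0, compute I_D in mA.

I_D = 0.805 mA

V_GS = V_G = 1.55 V, so V_ov = 1.55 − 1 = 0.55 V.
Assume saturation: I_D = ½ k_n V_ov² = 0.5 × 5.32 × 0.55² = 0.805 mA, giving V_DS = V_DD − I_D R_D = 14.4 − 0.805 × 2.17 = 12.7 V.
V_DS = 12.7 V ≥ V_ov = 0.55 V, confirming saturation.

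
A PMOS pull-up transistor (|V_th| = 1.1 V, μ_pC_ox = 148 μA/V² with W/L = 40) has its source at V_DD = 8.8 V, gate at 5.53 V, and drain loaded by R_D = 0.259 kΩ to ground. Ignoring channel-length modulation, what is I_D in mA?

V_SG = V_DD − V_G = 8.8 − 5.53 = 3.27 V, so V_ov = 3.27 − 1.1 = 2.17 V.
k_p = μ_pC_ox · (W/L) = 5.92 mA/V².
Assume saturation: I_D = ½ k_p V_ov² = 0.5 × 5.92 × 2.17² = 13.9 mA, giving V_SD = V_DD − I_D R_D = 8.8 − 13.9 × 0.259 = 5.19 V.
V_SD = 5.19 V ≥ V_ov = 2.17 V, confirming saturation.

I_D = 13.9 mA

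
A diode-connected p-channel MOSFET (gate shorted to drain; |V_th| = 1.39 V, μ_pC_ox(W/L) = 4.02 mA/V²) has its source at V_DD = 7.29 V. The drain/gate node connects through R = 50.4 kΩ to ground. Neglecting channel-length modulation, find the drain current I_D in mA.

With gate tied to drain, V_SG = V_SD ≥ V_SG − |V_th|, so the device is in saturation.
KCL at the drain: ½ k_p (V_SG − |V_th|)² = (V_DD − V_SG)/R.
Let x = V_SG − 1.39. Then 101 x² + x − 5.9 = 0, giving x = 0.236 V (positive root), so V_SG = 1.63 V.
I_D = (V_DD − V_SG)/R = (7.29 − 1.63) / 50.4 = 0.112 mA.

I_D = 0.112 mA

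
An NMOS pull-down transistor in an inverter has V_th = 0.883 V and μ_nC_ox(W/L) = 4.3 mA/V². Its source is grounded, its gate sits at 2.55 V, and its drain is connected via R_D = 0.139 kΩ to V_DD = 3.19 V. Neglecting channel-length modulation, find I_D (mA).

I_D = 5.97 mA

V_GS = V_G = 2.55 V, so V_ov = 2.55 − 0.883 = 1.67 V.
Assume saturation: I_D = ½ k_n V_ov² = 0.5 × 4.3 × 1.67² = 5.97 mA, giving V_DS = V_DD − I_D R_D = 3.19 − 5.97 × 0.139 = 2.36 V.
V_DS = 2.36 V ≥ V_ov = 1.67 V, confirming saturation.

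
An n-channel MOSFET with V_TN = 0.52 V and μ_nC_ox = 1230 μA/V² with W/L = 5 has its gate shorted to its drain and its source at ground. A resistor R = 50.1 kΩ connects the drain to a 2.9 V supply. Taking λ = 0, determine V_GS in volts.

V_GS = 0.641 V

With gate tied to drain, V_GS = V_DS ≥ V_GS − V_TN, so the device is in saturation.
k_n = μ_nC_ox · (W/L) = 6.15 mA/V².
KCL at the drain: ½ k_n (V_GS − V_TN)² = (V_DD − V_GS)/R.
Let x = V_GS − 0.52. Then 154 x² + x − 2.38 = 0, giving x = 0.121 V (positive root), so V_GS = 0.641 V.
I_D = (V_DD − V_GS)/R = (2.9 − 0.641) / 50.1 = 0.0451 mA.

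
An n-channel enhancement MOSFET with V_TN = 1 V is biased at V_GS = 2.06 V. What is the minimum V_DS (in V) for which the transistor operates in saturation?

The boundary between triode and saturation is V_DS = V_GS − V_TN = V_ov.
V_ov = 2.06 − 1 = 1.06 V.

V_DS,sat = 1.06 V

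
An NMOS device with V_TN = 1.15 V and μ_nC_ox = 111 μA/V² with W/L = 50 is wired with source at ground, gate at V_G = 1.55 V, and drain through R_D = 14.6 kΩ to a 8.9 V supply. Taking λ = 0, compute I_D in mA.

V_GS = V_G = 1.55 V, so V_ov = 1.55 − 1.15 = 0.4 V.
k_n = μ_nC_ox · (W/L) = 5.55 mA/V².
Assume saturation: I_D = ½ k_n V_ov² = 0.5 × 5.55 × 0.4² = 0.444 mA, giving V_DS = V_DD − I_D R_D = 8.9 − 0.444 × 14.6 = 2.42 V.
V_DS = 2.42 V ≥ V_ov = 0.4 V, confirming saturation.

I_D = 0.444 mA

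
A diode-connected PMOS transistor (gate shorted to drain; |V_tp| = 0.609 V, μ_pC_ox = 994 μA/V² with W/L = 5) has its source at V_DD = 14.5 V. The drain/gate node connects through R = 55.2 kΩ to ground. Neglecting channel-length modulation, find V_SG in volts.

With gate tied to drain, V_SG = V_SD ≥ V_SG − |V_tp|, so the device is in saturation.
k_p = μ_pC_ox · (W/L) = 4.97 mA/V².
KCL at the drain: ½ k_p (V_SG − |V_tp|)² = (V_DD − V_SG)/R.
Let x = V_SG − 0.609. Then 137 x² + x − 13.89 = 0, giving x = 0.315 V (positive root), so V_SG = 0.924 V.
I_D = (V_DD − V_SG)/R = (14.5 − 0.924) / 55.2 = 0.246 mA.

V_SG = 0.924 V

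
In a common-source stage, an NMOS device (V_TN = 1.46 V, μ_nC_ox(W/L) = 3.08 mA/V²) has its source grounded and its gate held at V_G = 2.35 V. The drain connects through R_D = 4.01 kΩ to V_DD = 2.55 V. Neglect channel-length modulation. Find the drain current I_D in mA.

I_D = 0.575 mA

V_GS = V_G = 2.35 V, so V_ov = 2.35 − 1.46 = 0.89 V.
Assume saturation: I_D = ½ k_n V_ov² = 0.5 × 3.08 × 0.89² = 1.22 mA, giving V_DS = V_DD − I_D R_D = 2.55 − 1.22 × 4.01 = -2.34 V.
But -2.34 V < V_ov = 0.89 V, so the device is actually in triode.
In triode I_D = k_n[V_ov V_DS − ½ V_DS²] and I_D = (V_DD − V_DS)/R_D. Equating: 6.18 V_DS² − 11.99 V_DS + 2.55 = 0, giving V_DS = 0.243 V (the root below V_ov).
I_D = (2.55 − 0.243) / 4.01 = 0.575 mA.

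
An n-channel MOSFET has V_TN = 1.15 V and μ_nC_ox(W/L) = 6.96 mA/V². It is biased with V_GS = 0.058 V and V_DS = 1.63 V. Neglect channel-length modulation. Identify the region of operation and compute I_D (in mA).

Cutoff; I_D = 0 mA

V_GS = 0.058 V < V_TN = 1.15 V, so the transistor is in cutoff.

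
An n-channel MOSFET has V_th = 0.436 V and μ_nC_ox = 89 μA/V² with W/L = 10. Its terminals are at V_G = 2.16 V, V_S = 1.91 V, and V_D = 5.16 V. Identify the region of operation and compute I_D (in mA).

Cutoff; I_D = 0 mA

V_GS = V_G − V_S = 2.16 − 1.91 = 0.25 V; V_DS = V_D − V_S = 5.16 − 1.91 = 3.25 V.
V_GS = 0.25 V < V_th = 0.436 V, so the transistor is in cutoff.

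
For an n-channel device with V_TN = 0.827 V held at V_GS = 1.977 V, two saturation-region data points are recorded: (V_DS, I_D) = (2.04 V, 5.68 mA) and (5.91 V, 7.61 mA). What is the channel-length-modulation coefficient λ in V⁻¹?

With V_GS fixed, I_D ∝ (1 + λ V_DS) in saturation, so I_D2/I_D1 = (1 + λ V_DS2)/(1 + λ V_DS1).
7.61/5.68 = 1.34 = (1 + 5.91 λ)/(1 + 2.04 λ).
Solving: λ (I_D1 V_DS2 − I_D2 V_DS1) = I_D2 − I_D1, so λ = (7.61 − 5.68) / (5.68 × 5.91 − 7.61 × 2.04) = 1.93 / 18 = 0.107 V⁻¹.

λ = 0.107 V⁻¹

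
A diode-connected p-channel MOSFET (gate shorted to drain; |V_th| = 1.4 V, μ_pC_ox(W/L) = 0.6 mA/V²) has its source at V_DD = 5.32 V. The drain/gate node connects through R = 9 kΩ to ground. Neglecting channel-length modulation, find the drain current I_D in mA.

With gate tied to drain, V_SG = V_SD ≥ V_SG − |V_th|, so the device is in saturation.
KCL at the drain: ½ k_p (V_SG − |V_th|)² = (V_DD − V_SG)/R.
Let x = V_SG − 1.4. Then 2.7 x² + x − 3.92 = 0, giving x = 1.03 V (positive root), so V_SG = 2.43 V.
I_D = (V_DD − V_SG)/R = (5.32 − 2.43) / 9 = 0.321 mA.

I_D = 0.321 mA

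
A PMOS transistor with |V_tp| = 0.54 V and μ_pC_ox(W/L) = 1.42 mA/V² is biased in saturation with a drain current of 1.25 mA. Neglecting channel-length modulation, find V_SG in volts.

In saturation I_D = ½ k_p (V_SG − |V_tp|)², so V_SG − |V_tp| = √(2 I_D / k_p) = √(2 × 1.25 / 1.42) = 1.33 V.
V_SG = 0.54 + 1.33 = 1.87 V.

V_SG = 1.87 V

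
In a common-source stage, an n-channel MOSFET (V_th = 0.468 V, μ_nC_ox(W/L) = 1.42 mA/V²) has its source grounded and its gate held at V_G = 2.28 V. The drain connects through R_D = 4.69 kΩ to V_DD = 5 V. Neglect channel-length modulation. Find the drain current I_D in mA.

I_D = 0.974 mA

V_GS = V_G = 2.28 V, so V_ov = 2.28 − 0.468 = 1.81 V.
Assume saturation: I_D = ½ k_n V_ov² = 0.5 × 1.42 × 1.81² = 2.33 mA, giving V_DS = V_DD − I_D R_D = 5 − 2.33 × 4.69 = -5.93 V.
But -5.93 V < V_ov = 1.81 V, so the device is actually in triode.
In triode I_D = k_n[V_ov V_DS − ½ V_DS²] and I_D = (V_DD − V_DS)/R_D. Equating: 3.33 V_DS² − 13.07 V_DS + 5 = 0, giving V_DS = 0.43 V (the root below V_ov).
I_D = (5 − 0.43) / 4.69 = 0.974 mA.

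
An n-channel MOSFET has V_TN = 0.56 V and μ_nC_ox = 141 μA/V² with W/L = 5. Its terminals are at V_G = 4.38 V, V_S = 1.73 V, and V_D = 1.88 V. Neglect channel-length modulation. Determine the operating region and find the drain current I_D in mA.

V_GS = V_G − V_S = 4.38 − 1.73 = 2.65 V; V_DS = V_D − V_S = 1.88 − 1.73 = 0.15 V.
k_n = μ_nC_ox · (W/L) = 0.705 mA/V².
V_ov = V_GS − V_TN = 2.65 − 0.56 = 2.09 V.
Since V_DS = 0.15 V < V_ov = 2.09 V, the device is in the triode region.
I_D = k_n [V_ov · V_DS − ½ V_DS²] = 0.705 × [2.09 × 0.15 − 0.5 × 0.15²] = 0.213 mA.

Triode; I_D = 0.213 mA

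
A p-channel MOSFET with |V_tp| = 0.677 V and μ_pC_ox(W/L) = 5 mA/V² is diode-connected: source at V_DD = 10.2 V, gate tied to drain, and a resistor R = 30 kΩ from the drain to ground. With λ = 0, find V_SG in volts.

V_SG = 1.03 V

With gate tied to drain, V_SG = V_SD ≥ V_SG − |V_tp|, so the device is in saturation.
KCL at the drain: ½ k_p (V_SG − |V_tp|)² = (V_DD − V_SG)/R.
Let x = V_SG − 0.677. Then 75 x² + x − 9.523 = 0, giving x = 0.35 V (positive root), so V_SG = 1.03 V.
I_D = (V_DD − V_SG)/R = (10.2 − 1.03) / 30 = 0.306 mA.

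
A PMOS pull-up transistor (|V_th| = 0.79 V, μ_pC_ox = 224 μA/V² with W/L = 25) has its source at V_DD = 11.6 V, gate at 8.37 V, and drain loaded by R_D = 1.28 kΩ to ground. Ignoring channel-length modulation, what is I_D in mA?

V_SG = V_DD − V_G = 11.6 − 8.37 = 3.23 V, so V_ov = 3.23 − 0.79 = 2.44 V.
k_p = μ_pC_ox · (W/L) = 5.6 mA/V².
Assume saturation: I_D = ½ k_p V_ov² = 0.5 × 5.6 × 2.44² = 16.7 mA, giving V_SD = V_DD − I_D R_D = 11.6 − 16.7 × 1.28 = -9.74 V.
But -9.74 V < V_ov = 2.44 V, so the device is actually in triode.
In triode I_D = k_p[V_ov V_SD − ½ V_SD²] and I_D = (V_DD − V_SD)/R_D. Equating: 3.58 V_SD² − 18.49 V_SD + 11.6 = 0, giving V_SD = 0.731 V (the root below V_ov).
I_D = (11.6 − 0.731) / 1.28 = 8.49 mA.

I_D = 8.49 mA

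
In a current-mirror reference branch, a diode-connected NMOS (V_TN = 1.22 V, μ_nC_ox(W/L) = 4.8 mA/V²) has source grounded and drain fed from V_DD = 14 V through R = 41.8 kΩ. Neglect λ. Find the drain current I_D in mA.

I_D = 0.297 mA

With gate tied to drain, V_GS = V_DS ≥ V_GS − V_TN, so the device is in saturation.
KCL at the drain: ½ k_n (V_GS − V_TN)² = (V_DD − V_GS)/R.
Let x = V_GS − 1.22. Then 100 x² + x − 12.78 = 0, giving x = 0.352 V (positive root), so V_GS = 1.57 V.
I_D = (V_DD − V_GS)/R = (14 − 1.57) / 41.8 = 0.297 mA.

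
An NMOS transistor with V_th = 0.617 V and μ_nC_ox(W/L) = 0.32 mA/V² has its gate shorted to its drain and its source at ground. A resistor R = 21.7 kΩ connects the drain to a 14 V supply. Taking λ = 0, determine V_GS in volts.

With gate tied to drain, V_GS = V_DS ≥ V_GS − V_th, so the device is in saturation.
KCL at the drain: ½ k_n (V_GS − V_th)² = (V_DD − V_GS)/R.
Let x = V_GS − 0.617. Then 3.47 x² + x − 13.38 = 0, giving x = 1.82 V (positive root), so V_GS = 2.44 V.
I_D = (V_DD − V_GS)/R = (14 − 2.44) / 21.7 = 0.533 mA.

V_GS = 2.44 V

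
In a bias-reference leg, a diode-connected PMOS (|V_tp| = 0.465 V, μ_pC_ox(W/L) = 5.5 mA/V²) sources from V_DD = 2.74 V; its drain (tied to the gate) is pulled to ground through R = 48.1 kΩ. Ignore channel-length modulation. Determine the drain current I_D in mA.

With gate tied to drain, V_SG = V_SD ≥ V_SG − |V_tp|, so the device is in saturation.
KCL at the drain: ½ k_p (V_SG − |V_tp|)² = (V_DD − V_SG)/R.
Let x = V_SG − 0.465. Then 132 x² + x − 2.275 = 0, giving x = 0.127 V (positive root), so V_SG = 0.592 V.
I_D = (V_DD − V_SG)/R = (2.74 − 0.592) / 48.1 = 0.0446 mA.

I_D = 0.0446 mA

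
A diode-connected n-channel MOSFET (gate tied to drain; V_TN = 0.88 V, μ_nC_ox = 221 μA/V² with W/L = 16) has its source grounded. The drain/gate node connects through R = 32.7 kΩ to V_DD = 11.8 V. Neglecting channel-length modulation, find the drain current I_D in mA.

I_D = 0.321 mA

With gate tied to drain, V_GS = V_DS ≥ V_GS − V_TN, so the device is in saturation.
k_n = μ_nC_ox · (W/L) = 3.536 mA/V².
KCL at the drain: ½ k_n (V_GS − V_TN)² = (V_DD − V_GS)/R.
Let x = V_GS − 0.88. Then 57.8 x² + x − 10.92 = 0, giving x = 0.426 V (positive root), so V_GS = 1.31 V.
I_D = (V_DD − V_GS)/R = (11.8 − 1.31) / 32.7 = 0.321 mA.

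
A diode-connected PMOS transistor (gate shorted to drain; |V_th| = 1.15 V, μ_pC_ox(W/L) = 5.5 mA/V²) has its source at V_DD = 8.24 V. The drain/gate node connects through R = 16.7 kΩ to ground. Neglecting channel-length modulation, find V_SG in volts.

V_SG = 1.53 V

With gate tied to drain, V_SG = V_SD ≥ V_SG − |V_th|, so the device is in saturation.
KCL at the drain: ½ k_p (V_SG − |V_th|)² = (V_DD − V_SG)/R.
Let x = V_SG − 1.15. Then 45.9 x² + x − 7.09 = 0, giving x = 0.382 V (positive root), so V_SG = 1.53 V.
I_D = (V_DD − V_SG)/R = (8.24 − 1.53) / 16.7 = 0.402 mA.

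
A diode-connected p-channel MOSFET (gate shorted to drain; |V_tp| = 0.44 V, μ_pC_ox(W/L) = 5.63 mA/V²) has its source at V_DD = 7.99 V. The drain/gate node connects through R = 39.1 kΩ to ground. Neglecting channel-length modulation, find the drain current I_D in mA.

With gate tied to drain, V_SG = V_SD ≥ V_SG − |V_tp|, so the device is in saturation.
KCL at the drain: ½ k_p (V_SG − |V_tp|)² = (V_DD − V_SG)/R.
Let x = V_SG − 0.44. Then 110 x² + x − 7.55 = 0, giving x = 0.257 V (positive root), so V_SG = 0.697 V.
I_D = (V_DD − V_SG)/R = (7.99 − 0.697) / 39.1 = 0.187 mA.

I_D = 0.187 mA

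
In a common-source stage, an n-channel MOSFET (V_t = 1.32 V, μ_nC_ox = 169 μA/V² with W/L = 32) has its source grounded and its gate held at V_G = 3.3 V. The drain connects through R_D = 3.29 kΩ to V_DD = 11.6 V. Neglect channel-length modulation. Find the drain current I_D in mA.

V_GS = V_G = 3.3 V, so V_ov = 3.3 − 1.32 = 1.98 V.
k_n = μ_nC_ox · (W/L) = 5.408 mA/V².
Assume saturation: I_D = ½ k_n V_ov² = 0.5 × 5.408 × 1.98² = 10.6 mA, giving V_DS = V_DD − I_D R_D = 11.6 − 10.6 × 3.29 = -23.3 V.
But -23.3 V < V_ov = 1.98 V, so the device is actually in triode.
In triode I_D = k_n[V_ov V_DS − ½ V_DS²] and I_D = (V_DD − V_DS)/R_D. Equating: 8.9 V_DS² − 36.23 V_DS + 11.6 = 0, giving V_DS = 0.35 V (the root below V_ov).
I_D = (11.6 − 0.35) / 3.29 = 3.42 mA.

I_D = 3.42 mA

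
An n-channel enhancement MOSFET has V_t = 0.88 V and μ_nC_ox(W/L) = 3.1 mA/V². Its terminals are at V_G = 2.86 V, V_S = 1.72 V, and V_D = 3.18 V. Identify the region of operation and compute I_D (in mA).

Saturation; I_D = 0.105 mA

V_GS = V_G − V_S = 2.86 − 1.72 = 1.14 V; V_DS = V_D − V_S = 3.18 − 1.72 = 1.46 V.
V_ov = V_GS − V_t = 1.14 − 0.88 = 0.26 V.
Since V_DS = 1.46 V ≥ V_ov = 0.26 V, the device is in saturation.
I_D = ½ k_n V_ov² = 0.5 × 3.1 × 0.26² = 0.105 mA.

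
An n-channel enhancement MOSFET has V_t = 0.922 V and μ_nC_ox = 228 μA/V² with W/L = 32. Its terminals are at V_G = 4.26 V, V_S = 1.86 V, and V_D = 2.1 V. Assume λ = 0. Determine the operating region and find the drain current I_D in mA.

Triode; I_D = 2.38 mA

V_GS = V_G − V_S = 4.26 − 1.86 = 2.4 V; V_DS = V_D − V_S = 2.1 − 1.86 = 0.24 V.
k_n = μ_nC_ox · (W/L) = 7.296 mA/V².
V_ov = V_GS − V_t = 2.4 − 0.922 = 1.48 V.
Since V_DS = 0.24 V < V_ov = 1.48 V, the device is in the triode region.
I_D = k_n [V_ov · V_DS − ½ V_DS²] = 7.296 × [1.48 × 0.24 − 0.5 × 0.24²] = 2.38 mA.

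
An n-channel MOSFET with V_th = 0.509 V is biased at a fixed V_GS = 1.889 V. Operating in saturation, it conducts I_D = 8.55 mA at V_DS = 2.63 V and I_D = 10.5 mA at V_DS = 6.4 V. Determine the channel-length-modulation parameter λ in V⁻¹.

λ = 0.0719 V⁻¹

With V_GS fixed, I_D ∝ (1 + λ V_DS) in saturation, so I_D2/I_D1 = (1 + λ V_DS2)/(1 + λ V_DS1).
10.5/8.55 = 1.228 = (1 + 6.4 λ)/(1 + 2.63 λ).
Solving: λ (I_D1 V_DS2 − I_D2 V_DS1) = I_D2 − I_D1, so λ = (10.5 − 8.55) / (8.55 × 6.4 − 10.5 × 2.63) = 1.95 / 27.1 = 0.0719 V⁻¹.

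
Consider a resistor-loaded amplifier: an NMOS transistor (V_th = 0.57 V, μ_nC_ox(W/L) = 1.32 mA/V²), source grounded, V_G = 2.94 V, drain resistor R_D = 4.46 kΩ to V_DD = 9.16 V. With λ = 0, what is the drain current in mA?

I_D = 1.89 mA

V_GS = V_G = 2.94 V, so V_ov = 2.94 − 0.57 = 2.37 V.
Assume saturation: I_D = ½ k_n V_ov² = 0.5 × 1.32 × 2.37² = 3.71 mA, giving V_DS = V_DD − I_D R_D = 9.16 − 3.71 × 4.46 = -7.37 V.
But -7.37 V < V_ov = 2.37 V, so the device is actually in triode.
In triode I_D = k_n[V_ov V_DS − ½ V_DS²] and I_D = (V_DD − V_DS)/R_D. Equating: 2.94 V_DS² − 14.95 V_DS + 9.16 = 0, giving V_DS = 0.713 V (the root below V_ov).
I_D = (9.16 − 0.713) / 4.46 = 1.89 mA.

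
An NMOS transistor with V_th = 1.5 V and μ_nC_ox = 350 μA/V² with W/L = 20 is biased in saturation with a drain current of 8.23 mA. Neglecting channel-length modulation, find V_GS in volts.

k_n = μ_nC_ox · (W/L) = 7 mA/V².
In saturation I_D = ½ k_n (V_GS − V_th)², so V_GS − V_th = √(2 I_D / k_n) = √(2 × 8.23 / 7) = 1.53 V.
V_GS = 1.5 + 1.53 = 3.03 V.

V_GS = 3.03 V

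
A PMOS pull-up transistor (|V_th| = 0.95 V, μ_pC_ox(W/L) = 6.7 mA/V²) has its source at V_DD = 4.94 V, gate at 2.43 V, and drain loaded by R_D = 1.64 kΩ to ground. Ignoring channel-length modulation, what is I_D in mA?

V_SG = V_DD − V_G = 4.94 − 2.43 = 2.51 V, so V_ov = 2.51 − 0.95 = 1.56 V.
Assume saturation: I_D = ½ k_p V_ov² = 0.5 × 6.7 × 1.56² = 8.15 mA, giving V_SD = V_DD − I_D R_D = 4.94 − 8.15 × 1.64 = -8.43 V.
But -8.43 V < V_ov = 1.56 V, so the device is actually in triode.
In triode I_D = k_p[V_ov V_SD − ½ V_SD²] and I_D = (V_DD − V_SD)/R_D. Equating: 5.49 V_SD² − 18.14 V_SD + 4.94 = 0, giving V_SD = 0.299 V (the root below V_ov).
I_D = (4.94 − 0.299) / 1.64 = 2.83 mA.

I_D = 2.83 mA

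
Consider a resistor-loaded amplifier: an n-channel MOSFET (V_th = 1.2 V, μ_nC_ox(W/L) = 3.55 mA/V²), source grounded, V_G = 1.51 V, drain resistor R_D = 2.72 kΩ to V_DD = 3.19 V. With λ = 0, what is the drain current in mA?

V_GS = V_G = 1.51 V, so V_ov = 1.51 − 1.2 = 0.31 V.
Assume saturation: I_D = ½ k_n V_ov² = 0.5 × 3.55 × 0.31² = 0.171 mA, giving V_DS = V_DD − I_D R_D = 3.19 − 0.171 × 2.72 = 2.73 V.
V_DS = 2.73 V ≥ V_ov = 0.31 V, confirming saturation.

I_D = 0.171 mA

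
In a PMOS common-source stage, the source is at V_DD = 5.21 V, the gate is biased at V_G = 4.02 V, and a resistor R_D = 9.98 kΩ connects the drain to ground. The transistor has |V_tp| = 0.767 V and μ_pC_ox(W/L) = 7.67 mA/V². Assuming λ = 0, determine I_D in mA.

I_D = 0.502 mA

V_SG = V_DD − V_G = 5.21 − 4.02 = 1.19 V, so V_ov = 1.19 − 0.767 = 0.423 V.
Assume saturation: I_D = ½ k_p V_ov² = 0.5 × 7.67 × 0.423² = 0.686 mA, giving V_SD = V_DD − I_D R_D = 5.21 − 0.686 × 9.98 = -1.64 V.
But -1.64 V < V_ov = 0.423 V, so the device is actually in triode.
In triode I_D = k_p[V_ov V_SD − ½ V_SD²] and I_D = (V_DD − V_SD)/R_D. Equating: 38.3 V_SD² − 33.38 V_SD + 5.21 = 0, giving V_SD = 0.204 V (the root below V_ov).
I_D = (5.21 − 0.204) / 9.98 = 0.502 mA.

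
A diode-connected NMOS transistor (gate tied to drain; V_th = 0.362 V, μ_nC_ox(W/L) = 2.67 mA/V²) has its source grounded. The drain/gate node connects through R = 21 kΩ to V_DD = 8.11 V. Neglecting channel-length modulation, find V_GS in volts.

V_GS = 0.870 V

With gate tied to drain, V_GS = V_DS ≥ V_GS − V_th, so the device is in saturation.
KCL at the drain: ½ k_n (V_GS − V_th)² = (V_DD − V_GS)/R.
Let x = V_GS − 0.362. Then 28 x² + x − 7.748 = 0, giving x = 0.508 V (positive root), so V_GS = 0.87 V.
I_D = (V_DD − V_GS)/R = (8.11 − 0.87) / 21 = 0.345 mA.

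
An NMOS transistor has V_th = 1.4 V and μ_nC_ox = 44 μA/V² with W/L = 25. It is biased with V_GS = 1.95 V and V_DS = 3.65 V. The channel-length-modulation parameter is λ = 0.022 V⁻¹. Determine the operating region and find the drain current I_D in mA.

k_n = μ_nC_ox · (W/L) = 1.1 mA/V².
V_ov = V_GS − V_th = 1.95 − 1.4 = 0.55 V.
Since V_DS = 3.65 V ≥ V_ov = 0.55 V, the device is in saturation.
I_D = ½ k_n V_ov² (1 + λ V_DS) = 0.5 × 1.1 × 0.55² × (1 + 0.022 × 3.65) = 0.18 mA.

Saturation; I_D = 0.180 mA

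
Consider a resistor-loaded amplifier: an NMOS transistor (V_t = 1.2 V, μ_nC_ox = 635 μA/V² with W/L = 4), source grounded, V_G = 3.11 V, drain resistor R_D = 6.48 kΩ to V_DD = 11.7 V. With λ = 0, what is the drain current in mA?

I_D = 1.74 mA

V_GS = V_G = 3.11 V, so V_ov = 3.11 − 1.2 = 1.91 V.
k_n = μ_nC_ox · (W/L) = 2.54 mA/V².
Assume saturation: I_D = ½ k_n V_ov² = 0.5 × 2.54 × 1.91² = 4.63 mA, giving V_DS = V_DD − I_D R_D = 11.7 − 4.63 × 6.48 = -18.3 V.
But -18.3 V < V_ov = 1.91 V, so the device is actually in triode.
In triode I_D = k_n[V_ov V_DS − ½ V_DS²] and I_D = (V_DD − V_DS)/R_D. Equating: 8.23 V_DS² − 32.44 V_DS + 11.7 = 0, giving V_DS = 0.402 V (the root below V_ov).
I_D = (11.7 − 0.402) / 6.48 = 1.74 mA.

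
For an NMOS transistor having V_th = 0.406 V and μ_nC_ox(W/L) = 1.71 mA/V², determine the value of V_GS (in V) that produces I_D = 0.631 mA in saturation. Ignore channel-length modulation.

V_GS = 1.27 V

In saturation I_D = ½ k_n (V_GS − V_th)², so V_GS − V_th = √(2 I_D / k_n) = √(2 × 0.631 / 1.71) = 0.859 V.
V_GS = 0.406 + 0.859 = 1.27 V.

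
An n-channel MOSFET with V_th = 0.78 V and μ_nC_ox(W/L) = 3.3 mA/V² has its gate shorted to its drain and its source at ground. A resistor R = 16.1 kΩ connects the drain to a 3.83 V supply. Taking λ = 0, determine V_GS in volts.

With gate tied to drain, V_GS = V_DS ≥ V_GS − V_th, so the device is in saturation.
KCL at the drain: ½ k_n (V_GS − V_th)² = (V_DD − V_GS)/R.
Let x = V_GS − 0.78. Then 26.6 x² + x − 3.05 = 0, giving x = 0.321 V (positive root), so V_GS = 1.1 V.
I_D = (V_DD − V_GS)/R = (3.83 − 1.1) / 16.1 = 0.17 mA.

V_GS = 1.10 V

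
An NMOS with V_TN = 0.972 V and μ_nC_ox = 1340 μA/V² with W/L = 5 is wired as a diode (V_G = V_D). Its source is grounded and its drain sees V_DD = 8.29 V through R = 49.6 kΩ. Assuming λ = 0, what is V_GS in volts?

V_GS = 1.18 V

With gate tied to drain, V_GS = V_DS ≥ V_GS − V_TN, so the device is in saturation.
k_n = μ_nC_ox · (W/L) = 6.7 mA/V².
KCL at the drain: ½ k_n (V_GS − V_TN)² = (V_DD − V_GS)/R.
Let x = V_GS − 0.972. Then 166 x² + x − 7.318 = 0, giving x = 0.207 V (positive root), so V_GS = 1.18 V.
I_D = (V_DD − V_GS)/R = (8.29 − 1.18) / 49.6 = 0.143 mA.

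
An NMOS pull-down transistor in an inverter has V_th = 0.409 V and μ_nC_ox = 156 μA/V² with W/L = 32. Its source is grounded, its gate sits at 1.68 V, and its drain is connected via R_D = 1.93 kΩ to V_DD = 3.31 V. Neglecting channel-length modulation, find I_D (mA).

V_GS = V_G = 1.68 V, so V_ov = 1.68 − 0.409 = 1.27 V.
k_n = μ_nC_ox · (W/L) = 4.992 mA/V².
Assume saturation: I_D = ½ k_n V_ov² = 0.5 × 4.992 × 1.27² = 4.03 mA, giving V_DS = V_DD − I_D R_D = 3.31 − 4.03 × 1.93 = -4.47 V.
But -4.47 V < V_ov = 1.27 V, so the device is actually in triode.
In triode I_D = k_n[V_ov V_DS − ½ V_DS²] and I_D = (V_DD − V_DS)/R_D. Equating: 4.82 V_DS² − 13.25 V_DS + 3.31 = 0, giving V_DS = 0.278 V (the root below V_ov).
I_D = (3.31 − 0.278) / 1.93 = 1.57 mA.

I_D = 1.57 mA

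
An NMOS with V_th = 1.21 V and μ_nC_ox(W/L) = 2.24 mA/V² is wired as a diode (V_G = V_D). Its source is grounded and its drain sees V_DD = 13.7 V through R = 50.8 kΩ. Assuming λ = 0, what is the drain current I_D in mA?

I_D = 0.237 mA

With gate tied to drain, V_GS = V_DS ≥ V_GS − V_th, so the device is in saturation.
KCL at the drain: ½ k_n (V_GS − V_th)² = (V_DD − V_GS)/R.
Let x = V_GS − 1.21. Then 56.9 x² + x − 12.49 = 0, giving x = 0.46 V (positive root), so V_GS = 1.67 V.
I_D = (V_DD − V_GS)/R = (13.7 − 1.67) / 50.8 = 0.237 mA.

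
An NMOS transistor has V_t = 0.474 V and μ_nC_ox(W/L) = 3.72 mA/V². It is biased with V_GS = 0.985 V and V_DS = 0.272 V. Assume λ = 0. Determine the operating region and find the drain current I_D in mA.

Triode; I_D = 0.379 mA

V_ov = V_GS − V_t = 0.985 − 0.474 = 0.511 V.
Since V_DS = 0.272 V < V_ov = 0.511 V, the device is in the triode region.
I_D = k_n [V_ov · V_DS − ½ V_DS²] = 3.72 × [0.511 × 0.272 − 0.5 × 0.272²] = 0.379 mA.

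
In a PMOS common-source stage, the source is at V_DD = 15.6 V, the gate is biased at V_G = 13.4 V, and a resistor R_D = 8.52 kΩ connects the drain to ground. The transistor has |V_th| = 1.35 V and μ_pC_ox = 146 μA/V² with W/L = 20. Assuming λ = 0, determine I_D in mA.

V_SG = V_DD − V_G = 15.6 − 13.4 = 2.2 V, so V_ov = 2.2 − 1.35 = 0.85 V.
k_p = μ_pC_ox · (W/L) = 2.92 mA/V².
Assume saturation: I_D = ½ k_p V_ov² = 0.5 × 2.92 × 0.85² = 1.05 mA, giving V_SD = V_DD − I_D R_D = 15.6 − 1.05 × 8.52 = 6.61 V.
V_SD = 6.61 V ≥ V_ov = 0.85 V, confirming saturation.

I_D = 1.05 mA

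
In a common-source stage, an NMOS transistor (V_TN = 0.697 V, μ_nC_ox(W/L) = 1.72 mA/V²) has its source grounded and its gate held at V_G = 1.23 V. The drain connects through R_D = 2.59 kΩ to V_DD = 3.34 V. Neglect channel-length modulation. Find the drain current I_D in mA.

V_GS = V_G = 1.23 V, so V_ov = 1.23 − 0.697 = 0.533 V.
Assume saturation: I_D = ½ k_n V_ov² = 0.5 × 1.72 × 0.533² = 0.244 mA, giving V_DS = V_DD − I_D R_D = 3.34 − 0.244 × 2.59 = 2.71 V.
V_DS = 2.71 V ≥ V_ov = 0.533 V, confirming saturation.

I_D = 0.244 mA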